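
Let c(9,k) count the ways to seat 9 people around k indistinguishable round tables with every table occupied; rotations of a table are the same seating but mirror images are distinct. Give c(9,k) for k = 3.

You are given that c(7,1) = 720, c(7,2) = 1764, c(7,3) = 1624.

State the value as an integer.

118124

i=8: T(8,2)=720+7·1764=13068 | T(8,3)=1764+7·1624=13132
i=9: T(9,3)=13068+8·13132=118124
Read c(9,3) = 118124.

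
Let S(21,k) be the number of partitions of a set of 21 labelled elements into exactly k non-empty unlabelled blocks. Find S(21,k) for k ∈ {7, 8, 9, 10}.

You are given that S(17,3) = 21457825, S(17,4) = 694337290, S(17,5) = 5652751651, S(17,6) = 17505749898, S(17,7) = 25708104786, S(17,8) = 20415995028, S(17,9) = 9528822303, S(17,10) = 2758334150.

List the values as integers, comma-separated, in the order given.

82310957214948, 132511015347084, 123272476465204, 71187132291275

i=18: T(18,4)=21457825+4·694337290=2798806985 | T(18,5)=694337290+5·5652751651=28958095545 | T(18,6)=5652751651+6·17505749898=110687251039 | T(18,7)=17505749898+7·25708104786=197462483400 | T(18,8)=25708104786+8·20415995028=189036065010 | T(18,9)=20415995028+9·9528822303=106175395755 | T(18,10)=9528822303+10·2758334150=37112163803
i=19: T(19,5)=2798806985+5·28958095545=147589284710 | T(19,6)=28958095545+6·110687251039=693081601779 | T(19,7)=110687251039+7·197462483400=1492924634839 | T(19,8)=197462483400+8·189036065010=1709751003480 | T(19,9)=189036065010+9·106175395755=1144614626805 | T(19,10)=106175395755+10·37112163803=477297033785
i=20: T(20,6)=147589284710+6·693081601779=4306078895384 | T(20,7)=693081601779+7·1492924634839=11143554045652 | T(20,8)=1492924634839+8·1709751003480=15170932662679 | T(20,9)=1709751003480+9·1144614626805=12011282644725 | T(20,10)=1144614626805+10·477297033785=5917584964655
i=21: T(21,7)=4306078895384+7·11143554045652=82310957214948 | T(21,8)=11143554045652+8·15170932662679=132511015347084 | T(21,9)=15170932662679+9·12011282644725=123272476465204 | T(21,10)=12011282644725+10·5917584964655=71187132291275
Read S(21,7) = 82310957214948, S(21,8) = 132511015347084, S(21,9) = 123272476465204, S(21,10) = 71187132291275.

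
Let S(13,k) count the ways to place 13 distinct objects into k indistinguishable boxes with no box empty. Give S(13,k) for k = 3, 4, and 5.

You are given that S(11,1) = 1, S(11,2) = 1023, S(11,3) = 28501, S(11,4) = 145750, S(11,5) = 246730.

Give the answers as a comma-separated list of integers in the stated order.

@12  (12,2):1023·2+1→2047, (12,3):28501·3+1023→86526, (12,4):145750·4+28501→611501, (12,5):246730·5+145750→1379400
@13  (13,3):86526·3+2047→261625, (13,4):611501·4+86526→2532530, (13,5):1379400·5+611501→7508501
Read S(13,3) = 261625, S(13,4) = 2532530, S(13,5) = 7508501.

261625, 2532530, 7508501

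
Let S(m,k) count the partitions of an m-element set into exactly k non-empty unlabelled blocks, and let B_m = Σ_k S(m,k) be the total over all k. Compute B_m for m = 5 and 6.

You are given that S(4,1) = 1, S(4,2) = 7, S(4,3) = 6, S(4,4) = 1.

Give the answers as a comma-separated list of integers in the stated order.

[5] T[5,1]:1*1+0=1 · T[5,2]:2*7+1=15 · T[5,3]:3*6+7=25 · T[5,4]:4*1+6=10 · T[5,5]:5*0+1=1
[6] T[6,1]:1*1+0=1 · T[6,2]:2*15+1=31 · T[6,3]:3*25+15=90 · T[6,4]:4*10+25=65 · T[6,5]:5*1+10=15 · T[6,6]:6*0+1=1
B_5 = ΣS(5,k) = 1+15+25+10+1 = 52
B_6 = ΣS(6,k) = 1+31+90+65+15+1 = 203

52, 203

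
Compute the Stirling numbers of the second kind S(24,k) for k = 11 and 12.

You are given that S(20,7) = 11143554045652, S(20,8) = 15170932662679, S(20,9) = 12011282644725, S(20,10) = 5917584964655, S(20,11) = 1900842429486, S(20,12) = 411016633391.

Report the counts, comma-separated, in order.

63100165695775560, 24930204590758260

i=21: T(21,8)=11143554045652+8·15170932662679=132511015347084 | T(21,9)=15170932662679+9·12011282644725=123272476465204 | T(21,10)=12011282644725+10·5917584964655=71187132291275 | T(21,11)=5917584964655+11·1900842429486=26826851689001 | T(21,12)=1900842429486+12·411016633391=6833042030178
i=22: T(22,9)=132511015347084+9·123272476465204=1241963303533920 | T(22,10)=123272476465204+10·71187132291275=835143799377954 | T(22,11)=71187132291275+11·26826851689001=366282500870286 | T(22,12)=26826851689001+12·6833042030178=108823356051137
i=23: T(23,10)=1241963303533920+10·835143799377954=9593401297313460 | T(23,11)=835143799377954+11·366282500870286=4864251308951100 | T(23,12)=366282500870286+12·108823356051137=1672162773483930
i=24: T(24,11)=9593401297313460+11·4864251308951100=63100165695775560 | T(24,12)=4864251308951100+12·1672162773483930=24930204590758260
Read S(24,11) = 63100165695775560, S(24,12) = 24930204590758260.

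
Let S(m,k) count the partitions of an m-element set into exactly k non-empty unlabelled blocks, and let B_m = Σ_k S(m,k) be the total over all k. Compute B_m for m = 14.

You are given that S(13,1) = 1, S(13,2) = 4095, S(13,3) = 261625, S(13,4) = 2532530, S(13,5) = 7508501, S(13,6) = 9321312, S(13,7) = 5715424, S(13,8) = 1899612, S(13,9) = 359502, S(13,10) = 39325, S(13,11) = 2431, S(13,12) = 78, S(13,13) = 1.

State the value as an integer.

190899322

i=14: T(14,1)=0+1·1=1 | T(14,2)=1+2·4095=8191 | T(14,3)=4095+3·261625=788970 | T(14,4)=261625+4·2532530=10391745 | T(14,5)=2532530+5·7508501=40075035 | T(14,6)=7508501+6·9321312=63436373 | T(14,7)=9321312+7·5715424=49329280 | T(14,8)=5715424+8·1899612=20912320 | T(14,9)=1899612+9·359502=5135130 | T(14,10)=359502+10·39325=752752 | T(14,11)=39325+11·2431=66066 | T(14,12)=2431+12·78=3367 | T(14,13)=78+13·1=91 | T(14,14)=1+14·0=1
B_14 = ΣS(14,k) = 1+8191+788970+10391745+40075035+63436373+49329280+20912320+5135130+752752+66066+3367+91+1 = 190899322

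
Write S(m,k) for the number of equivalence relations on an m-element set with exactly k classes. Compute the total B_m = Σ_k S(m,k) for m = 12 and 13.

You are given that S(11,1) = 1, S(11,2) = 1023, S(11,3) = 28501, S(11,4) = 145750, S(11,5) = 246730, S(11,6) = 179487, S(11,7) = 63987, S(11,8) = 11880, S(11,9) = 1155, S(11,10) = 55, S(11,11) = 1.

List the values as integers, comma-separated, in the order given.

4213597, 27644437

row 12: T[12][1]=1·1+0=1  T[12][2]=2·1023+1=2047  T[12][3]=3·28501+1023=86526  T[12][4]=4·145750+28501=611501  T[12][5]=5·246730+145750=1379400  T[12][6]=6·179487+246730=1323652  T[12][7]=7·63987+179487=627396  T[12][8]=8·11880+63987=159027  T[12][9]=9·1155+11880=22275  T[12][10]=10·55+1155=1705  T[12][11]=11·1+55=66  T[12][12]=12·0+1=1
row 13: T[13][1]=1·1+0=1  T[13][2]=2·2047+1=4095  T[13][3]=3·86526+2047=261625  T[13][4]=4·611501+86526=2532530  T[13][5]=5·1379400+611501=7508501  T[13][6]=6·1323652+1379400=9321312  T[13][7]=7·627396+1323652=5715424  T[13][8]=8·159027+627396=1899612  T[13][9]=9·22275+159027=359502  T[13][10]=10·1705+22275=39325  T[13][11]=11·66+1705=2431  T[13][12]=12·1+66=78  T[13][13]=13·0+1=1
B_12 = ΣS(12,k) = 1+2047+86526+611501+1379400+1323652+627396+159027+22275+1705+66+1 = 4213597
B_13 = ΣS(13,k) = 1+4095+261625+2532530+7508501+9321312+5715424+1899612+359502+39325+2431+78+1 = 27644437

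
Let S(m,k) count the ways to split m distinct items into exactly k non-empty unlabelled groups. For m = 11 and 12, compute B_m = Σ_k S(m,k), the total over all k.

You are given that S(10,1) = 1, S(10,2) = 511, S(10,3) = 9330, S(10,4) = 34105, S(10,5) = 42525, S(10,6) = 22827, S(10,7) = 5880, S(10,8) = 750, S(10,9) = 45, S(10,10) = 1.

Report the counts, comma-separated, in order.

[11] T[11,1]:1*1+0=1 · T[11,2]:2*511+1=1023 · T[11,3]:3*9330+511=28501 · T[11,4]:4*34105+9330=145750 · T[11,5]:5*42525+34105=246730 · T[11,6]:6*22827+42525=179487 · T[11,7]:7*5880+22827=63987 · T[11,8]:8*750+5880=11880 · T[11,9]:9*45+750=1155 · T[11,10]:10*1+45=55 · T[11,11]:11*0+1=1
[12] T[12,1]:1*1+0=1 · T[12,2]:2*1023+1=2047 · T[12,3]:3*28501+1023=86526 · T[12,4]:4*145750+28501=611501 · T[12,5]:5*246730+145750=1379400 · T[12,6]:6*179487+246730=1323652 · T[12,7]:7*63987+179487=627396 · T[12,8]:8*11880+63987=159027 · T[12,9]:9*1155+11880=22275 · T[12,10]:10*55+1155=1705 · T[12,11]:11*1+55=66 · T[12,12]:12*0+1=1
B_11 = ΣS(11,k) = 1+1023+28501+145750+246730+179487+63987+11880+1155+55+1 = 678570
B_12 = ΣS(12,k) = 1+2047+86526+611501+1379400+1323652+627396+159027+22275+1705+66+1 = 4213597

678570, 4213597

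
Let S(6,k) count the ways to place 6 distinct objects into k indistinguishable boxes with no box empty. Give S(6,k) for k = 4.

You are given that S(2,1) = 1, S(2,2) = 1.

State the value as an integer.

@3  (3,1):1·1+0→1, (3,2):1·2+1→3, (3,3):0·3+1→1
@4  (4,2):3·2+1→7, (4,3):1·3+3→6, (4,4):0·4+1→1
@5  (5,3):6·3+7→25, (5,4):1·4+6→10
@6  (6,4):10·4+25→65
Read S(6,4) = 65.

65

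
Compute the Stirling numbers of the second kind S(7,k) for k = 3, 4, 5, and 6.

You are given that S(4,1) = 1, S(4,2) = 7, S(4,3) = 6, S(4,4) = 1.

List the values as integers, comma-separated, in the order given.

301, 350, 140, 21

@5  (5,1):1·1+0→1, (5,2):7·2+1→15, (5,3):6·3+7→25, (5,4):1·4+6→10, (5,5):0·5+1→1
@6  (6,2):15·2+1→31, (6,3):25·3+15→90, (6,4):10·4+25→65, (6,5):1·5+10→15, (6,6):0·6+1→1
@7  (7,3):90·3+31→301, (7,4):65·4+90→350, (7,5):15·5+65→140, (7,6):1·6+15→21
Read S(7,3) = 301, S(7,4) = 350, S(7,5) = 140, S(7,6) = 21.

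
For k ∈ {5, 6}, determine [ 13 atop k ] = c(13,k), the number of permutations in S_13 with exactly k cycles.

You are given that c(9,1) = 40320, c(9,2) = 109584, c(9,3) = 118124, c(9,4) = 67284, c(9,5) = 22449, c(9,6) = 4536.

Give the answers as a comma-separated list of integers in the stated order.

r10: T_10,2=9×109584+40320=1026576; T_10,3=9×118124+109584=1172700; T_10,4=9×67284+118124=723680; T_10,5=9×22449+67284=269325; T_10,6=9×4536+22449=63273
r11: T_11,3=10×1172700+1026576=12753576; T_11,4=10×723680+1172700=8409500; T_11,5=10×269325+723680=3416930; T_11,6=10×63273+269325=902055
r12: T_12,4=11×8409500+12753576=105258076; T_12,5=11×3416930+8409500=45995730; T_12,6=11×902055+3416930=13339535
r13: T_13,5=12×45995730+105258076=657206836; T_13,6=12×13339535+45995730=206070150
Read c(13,5) = 657206836, c(13,6) = 206070150.

657206836, 206070150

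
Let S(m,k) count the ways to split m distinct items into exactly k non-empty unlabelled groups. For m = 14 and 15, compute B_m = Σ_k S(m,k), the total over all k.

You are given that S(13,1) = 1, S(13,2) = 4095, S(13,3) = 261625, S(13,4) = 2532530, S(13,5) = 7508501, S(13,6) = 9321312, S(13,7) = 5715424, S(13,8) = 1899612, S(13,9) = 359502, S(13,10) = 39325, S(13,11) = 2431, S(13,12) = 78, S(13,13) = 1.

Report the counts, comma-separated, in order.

r14: T_14,1=1×1+0=1; T_14,2=2×4095+1=8191; T_14,3=3×261625+4095=788970; T_14,4=4×2532530+261625=10391745; T_14,5=5×7508501+2532530=40075035; T_14,6=6×9321312+7508501=63436373; T_14,7=7×5715424+9321312=49329280; T_14,8=8×1899612+5715424=20912320; T_14,9=9×359502+1899612=5135130; T_14,10=10×39325+359502=752752; T_14,11=11×2431+39325=66066; T_14,12=12×78+2431=3367; T_14,13=13×1+78=91; T_14,14=14×0+1=1
r15: T_15,1=1×1+0=1; T_15,2=2×8191+1=16383; T_15,3=3×788970+8191=2375101; T_15,4=4×10391745+788970=42355950; T_15,5=5×40075035+10391745=210766920; T_15,6=6×63436373+40075035=420693273; T_15,7=7×49329280+63436373=408741333; T_15,8=8×20912320+49329280=216627840; T_15,9=9×5135130+20912320=67128490; T_15,10=10×752752+5135130=12662650; T_15,11=11×66066+752752=1479478; T_15,12=12×3367+66066=106470; T_15,13=13×91+3367=4550; T_15,14=14×1+91=105; T_15,15=15×0+1=1
B_14 = ΣS(14,k) = 1+8191+788970+10391745+40075035+63436373+49329280+20912320+5135130+752752+66066+3367+91+1 = 190899322
B_15 = ΣS(15,k) = 1+16383+2375101+42355950+210766920+420693273+408741333+216627840+67128490+12662650+1479478+106470+4550+105+1 = 1382958545

190899322, 1382958545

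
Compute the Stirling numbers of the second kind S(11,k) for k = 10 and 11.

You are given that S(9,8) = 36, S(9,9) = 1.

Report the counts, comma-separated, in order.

55, 1

row 10: T[10][9]=9·1+36=45  T[10][10]=10·0+1=1
row 11: T[11][10]=10·1+45=55  T[11][11]=11·0+1=1
Read S(11,10) = 55, S(11,11) = 1.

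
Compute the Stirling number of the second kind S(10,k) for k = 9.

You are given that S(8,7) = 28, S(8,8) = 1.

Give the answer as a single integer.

[9] T[9,8]:8*1+28=36 · T[9,9]:9*0+1=1
[10] T[10,9]:9*1+36=45
Read S(10,9) = 45.

45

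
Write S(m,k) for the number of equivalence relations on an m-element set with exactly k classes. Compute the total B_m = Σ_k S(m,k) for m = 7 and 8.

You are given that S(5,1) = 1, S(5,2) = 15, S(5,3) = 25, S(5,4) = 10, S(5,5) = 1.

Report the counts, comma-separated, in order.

877, 4140

[6] T[6,1]:1*1+0=1 · T[6,2]:2*15+1=31 · T[6,3]:3*25+15=90 · T[6,4]:4*10+25=65 · T[6,5]:5*1+10=15 · T[6,6]:6*0+1=1
[7] T[7,1]:1*1+0=1 · T[7,2]:2*31+1=63 · T[7,3]:3*90+31=301 · T[7,4]:4*65+90=350 · T[7,5]:5*15+65=140 · T[7,6]:6*1+15=21 · T[7,7]:7*0+1=1
[8] T[8,1]:1*1+0=1 · T[8,2]:2*63+1=127 · T[8,3]:3*301+63=966 · T[8,4]:4*350+301=1701 · T[8,5]:5*140+350=1050 · T[8,6]:6*21+140=266 · T[8,7]:7*1+21=28 · T[8,8]:8*0+1=1
B_7 = ΣS(7,k) = 1+63+301+350+140+21+1 = 877
B_8 = ΣS(8,k) = 1+127+966+1701+1050+266+28+1 = 4140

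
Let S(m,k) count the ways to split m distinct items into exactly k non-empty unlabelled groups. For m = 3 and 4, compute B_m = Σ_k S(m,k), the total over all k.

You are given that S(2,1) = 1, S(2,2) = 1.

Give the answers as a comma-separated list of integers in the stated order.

5, 15

i=3: T(3,1)=0+1·1=1 | T(3,2)=1+2·1=3 | T(3,3)=1+3·0=1
i=4: T(4,1)=0+1·1=1 | T(4,2)=1+2·3=7 | T(4,3)=3+3·1=6 | T(4,4)=1+4·0=1
B_3 = ΣS(3,k) = 1+3+1 = 5
B_4 = ΣS(4,k) = 1+7+6+1 = 15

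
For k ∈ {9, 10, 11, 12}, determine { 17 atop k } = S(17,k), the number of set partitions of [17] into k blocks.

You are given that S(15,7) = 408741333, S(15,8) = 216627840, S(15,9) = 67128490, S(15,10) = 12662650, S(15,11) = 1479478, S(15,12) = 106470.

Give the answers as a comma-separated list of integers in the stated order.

[16] T[16,8]:8*216627840+408741333=2141764053 · T[16,9]:9*67128490+216627840=820784250 · T[16,10]:10*12662650+67128490=193754990 · T[16,11]:11*1479478+12662650=28936908 · T[16,12]:12*106470+1479478=2757118
[17] T[17,9]:9*820784250+2141764053=9528822303 · T[17,10]:10*193754990+820784250=2758334150 · T[17,11]:11*28936908+193754990=512060978 · T[17,12]:12*2757118+28936908=62022324
Read S(17,9) = 9528822303, S(17,10) = 2758334150, S(17,11) = 512060978, S(17,12) = 62022324.

9528822303, 2758334150, 512060978, 62022324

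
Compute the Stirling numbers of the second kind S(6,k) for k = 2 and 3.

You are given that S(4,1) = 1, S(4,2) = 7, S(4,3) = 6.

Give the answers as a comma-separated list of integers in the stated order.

31, 90

i=5: T(5,1)=0+1·1=1 | T(5,2)=1+2·7=15 | T(5,3)=7+3·6=25
i=6: T(6,2)=1+2·15=31 | T(6,3)=15+3·25=90
Read S(6,2) = 31, S(6,3) = 90.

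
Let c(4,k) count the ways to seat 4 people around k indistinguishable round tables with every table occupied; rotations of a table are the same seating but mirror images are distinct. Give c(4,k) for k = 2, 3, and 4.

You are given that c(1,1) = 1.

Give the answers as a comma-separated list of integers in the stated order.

@2  (2,1):1·1+0→1, (2,2):0·1+1→1
@3  (3,1):1·2+0→2, (3,2):1·2+1→3, (3,3):0·2+1→1
@4  (4,2):3·3+2→11, (4,3):1·3+3→6, (4,4):0·3+1→1
Read c(4,2) = 11, c(4,3) = 6, c(4,4) = 1.

11, 6, 1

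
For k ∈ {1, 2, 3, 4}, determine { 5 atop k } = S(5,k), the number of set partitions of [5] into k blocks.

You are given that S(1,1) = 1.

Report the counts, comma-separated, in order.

1, 15, 25, 10

[2] T[2,1]:1*1+0=1 · T[2,2]:2*0+1=1
[3] T[3,1]:1*1+0=1 · T[3,2]:2*1+1=3 · T[3,3]:3*0+1=1
[4] T[4,1]:1*1+0=1 · T[4,2]:2*3+1=7 · T[4,3]:3*1+3=6 · T[4,4]:4*0+1=1
[5] T[5,1]:1*1+0=1 · T[5,2]:2*7+1=15 · T[5,3]:3*6+7=25 · T[5,4]:4*1+6=10
Read S(5,1) = 1, S(5,2) = 15, S(5,3) = 25, S(5,4) = 10.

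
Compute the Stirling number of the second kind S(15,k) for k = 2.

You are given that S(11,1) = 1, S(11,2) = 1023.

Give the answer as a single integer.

16383

row 12: T[12][1]=1·1+0=1  T[12][2]=2·1023+1=2047
row 13: T[13][1]=1·1+0=1  T[13][2]=2·2047+1=4095
row 14: T[14][1]=1·1+0=1  T[14][2]=2·4095+1=8191
row 15: T[15][2]=2·8191+1=16383
Read S(15,2) = 16383.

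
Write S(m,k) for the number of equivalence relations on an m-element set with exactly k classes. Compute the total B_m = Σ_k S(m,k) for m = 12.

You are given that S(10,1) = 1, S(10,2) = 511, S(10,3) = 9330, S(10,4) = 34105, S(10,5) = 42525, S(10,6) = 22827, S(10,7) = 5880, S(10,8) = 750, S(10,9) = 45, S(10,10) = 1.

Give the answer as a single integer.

4213597

r11: T_11,1=1×1+0=1; T_11,2=2×511+1=1023; T_11,3=3×9330+511=28501; T_11,4=4×34105+9330=145750; T_11,5=5×42525+34105=246730; T_11,6=6×22827+42525=179487; T_11,7=7×5880+22827=63987; T_11,8=8×750+5880=11880; T_11,9=9×45+750=1155; T_11,10=10×1+45=55; T_11,11=11×0+1=1
r12: T_12,1=1×1+0=1; T_12,2=2×1023+1=2047; T_12,3=3×28501+1023=86526; T_12,4=4×145750+28501=611501; T_12,5=5×246730+145750=1379400; T_12,6=6×179487+246730=1323652; T_12,7=7×63987+179487=627396; T_12,8=8×11880+63987=159027; T_12,9=9×1155+11880=22275; T_12,10=10×55+1155=1705; T_12,11=11×1+55=66; T_12,12=12×0+1=1
B_12 = ΣS(12,k) = 1+2047+86526+611501+1379400+1323652+627396+159027+22275+1705+66+1 = 4213597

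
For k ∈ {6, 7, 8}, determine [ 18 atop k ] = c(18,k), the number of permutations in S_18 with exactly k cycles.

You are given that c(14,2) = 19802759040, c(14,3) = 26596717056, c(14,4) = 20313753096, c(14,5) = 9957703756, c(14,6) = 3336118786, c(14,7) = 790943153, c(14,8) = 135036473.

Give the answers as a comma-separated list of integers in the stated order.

@15  (15,3):26596717056·14+19802759040→392156797824, (15,4):20313753096·14+26596717056→310989260400, (15,5):9957703756·14+20313753096→159721605680, (15,6):3336118786·14+9957703756→56663366760, (15,7):790943153·14+3336118786→14409322928, (15,8):135036473·14+790943153→2681453775
@16  (16,4):310989260400·15+392156797824→5056995703824, (16,5):159721605680·15+310989260400→2706813345600, (16,6):56663366760·15+159721605680→1009672107080, (16,7):14409322928·15+56663366760→272803210680, (16,8):2681453775·15+14409322928→54631129553
@17  (17,5):2706813345600·16+5056995703824→48366009233424, (17,6):1009672107080·16+2706813345600→18861567058880, (17,7):272803210680·16+1009672107080→5374523477960, (17,8):54631129553·16+272803210680→1146901283528
@18  (18,6):18861567058880·17+48366009233424→369012649234384, (18,7):5374523477960·17+18861567058880→110228466184200, (18,8):1146901283528·17+5374523477960→24871845297936
Read c(18,6) = 369012649234384, c(18,7) = 110228466184200, c(18,8) = 24871845297936.

369012649234384, 110228466184200, 24871845297936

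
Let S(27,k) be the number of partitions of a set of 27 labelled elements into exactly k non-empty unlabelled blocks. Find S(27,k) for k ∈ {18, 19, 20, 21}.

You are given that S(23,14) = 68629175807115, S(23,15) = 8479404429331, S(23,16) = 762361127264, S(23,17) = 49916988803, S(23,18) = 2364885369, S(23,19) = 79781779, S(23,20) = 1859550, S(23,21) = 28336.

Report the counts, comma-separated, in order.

[24] T[24,15]:15*8479404429331+68629175807115=195820242247080 · T[24,16]:16*762361127264+8479404429331=20677182465555 · T[24,17]:17*49916988803+762361127264=1610949936915 · T[24,18]:18*2364885369+49916988803=92484925445 · T[24,19]:19*79781779+2364885369=3880739170 · T[24,20]:20*1859550+79781779=116972779 · T[24,21]:21*28336+1859550=2454606
[25] T[25,16]:16*20677182465555+195820242247080=526655161695960 · T[25,17]:17*1610949936915+20677182465555=48063331393110 · T[25,18]:18*92484925445+1610949936915=3275678594925 · T[25,19]:19*3880739170+92484925445=166218969675 · T[25,20]:20*116972779+3880739170=6220194750 · T[25,21]:21*2454606+116972779=168519505
[26] T[26,17]:17*48063331393110+526655161695960=1343731795378830 · T[26,18]:18*3275678594925+48063331393110=107025546101760 · T[26,19]:19*166218969675+3275678594925=6433839018750 · T[26,20]:20*6220194750+166218969675=290622864675 · T[26,21]:21*168519505+6220194750=9759104355
[27] T[27,18]:18*107025546101760+1343731795378830=3270191625210510 · T[27,19]:19*6433839018750+107025546101760=229268487458010 · T[27,20]:20*290622864675+6433839018750=12246296312250 · T[27,21]:21*9759104355+290622864675=495564056130
Read S(27,18) = 3270191625210510, S(27,19) = 229268487458010, S(27,20) = 12246296312250, S(27,21) = 495564056130.

3270191625210510, 229268487458010, 12246296312250, 495564056130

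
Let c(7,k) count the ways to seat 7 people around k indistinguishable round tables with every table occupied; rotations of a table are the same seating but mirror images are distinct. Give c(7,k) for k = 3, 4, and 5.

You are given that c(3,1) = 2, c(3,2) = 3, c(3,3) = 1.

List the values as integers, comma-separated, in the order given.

1624, 735, 175

@4  (4,1):2·3+0→6, (4,2):3·3+2→11, (4,3):1·3+3→6, (4,4):0·3+1→1
@5  (5,1):6·4+0→24, (5,2):11·4+6→50, (5,3):6·4+11→35, (5,4):1·4+6→10, (5,5):0·4+1→1
@6  (6,2):50·5+24→274, (6,3):35·5+50→225, (6,4):10·5+35→85, (6,5):1·5+10→15
@7  (7,3):225·6+274→1624, (7,4):85·6+225→735, (7,5):15·6+85→175
Read c(7,3) = 1624, c(7,4) = 735, c(7,5) = 175.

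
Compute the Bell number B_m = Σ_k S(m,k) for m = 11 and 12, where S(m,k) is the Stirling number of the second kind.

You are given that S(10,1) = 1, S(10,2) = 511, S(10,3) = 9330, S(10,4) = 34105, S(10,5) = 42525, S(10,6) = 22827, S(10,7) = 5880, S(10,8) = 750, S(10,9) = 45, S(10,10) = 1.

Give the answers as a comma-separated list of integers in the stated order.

[11] T[11,1]:1*1+0=1 · T[11,2]:2*511+1=1023 · T[11,3]:3*9330+511=28501 · T[11,4]:4*34105+9330=145750 · T[11,5]:5*42525+34105=246730 · T[11,6]:6*22827+42525=179487 · T[11,7]:7*5880+22827=63987 · T[11,8]:8*750+5880=11880 · T[11,9]:9*45+750=1155 · T[11,10]:10*1+45=55 · T[11,11]:11*0+1=1
[12] T[12,1]:1*1+0=1 · T[12,2]:2*1023+1=2047 · T[12,3]:3*28501+1023=86526 · T[12,4]:4*145750+28501=611501 · T[12,5]:5*246730+145750=1379400 · T[12,6]:6*179487+246730=1323652 · T[12,7]:7*63987+179487=627396 · T[12,8]:8*11880+63987=159027 · T[12,9]:9*1155+11880=22275 · T[12,10]:10*55+1155=1705 · T[12,11]:11*1+55=66 · T[12,12]:12*0+1=1
B_11 = ΣS(11,k) = 1+1023+28501+145750+246730+179487+63987+11880+1155+55+1 = 678570
B_12 = ΣS(12,k) = 1+2047+86526+611501+1379400+1323652+627396+159027+22275+1705+66+1 = 4213597

678570, 4213597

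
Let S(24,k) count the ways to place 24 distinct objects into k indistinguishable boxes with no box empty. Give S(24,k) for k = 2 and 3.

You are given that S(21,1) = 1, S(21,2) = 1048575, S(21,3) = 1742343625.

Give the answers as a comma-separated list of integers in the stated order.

8388607, 47063200806

row 22: T[22][1]=1·1+0=1  T[22][2]=2·1048575+1=2097151  T[22][3]=3·1742343625+1048575=5228079450
row 23: T[23][1]=1·1+0=1  T[23][2]=2·2097151+1=4194303  T[23][3]=3·5228079450+2097151=15686335501
row 24: T[24][2]=2·4194303+1=8388607  T[24][3]=3·15686335501+4194303=47063200806
Read S(24,2) = 8388607, S(24,3) = 47063200806.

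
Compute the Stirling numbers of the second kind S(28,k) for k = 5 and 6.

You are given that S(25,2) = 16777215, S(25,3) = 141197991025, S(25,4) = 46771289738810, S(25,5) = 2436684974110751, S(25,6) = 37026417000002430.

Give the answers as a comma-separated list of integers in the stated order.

@26  (26,3):141197991025·3+16777215→423610750290, (26,4):46771289738810·4+141197991025→187226356946265, (26,5):2436684974110751·5+46771289738810→12230196160292565, (26,6):37026417000002430·6+2436684974110751→224595186974125331
@27  (27,4):187226356946265·4+423610750290→749329038535350, (27,5):12230196160292565·5+187226356946265→61338207158409090, (27,6):224595186974125331·6+12230196160292565→1359801318005044551
@28  (28,5):61338207158409090·5+749329038535350→307440364830580800, (28,6):1359801318005044551·6+61338207158409090→8220146115188676396
Read S(28,5) = 307440364830580800, S(28,6) = 8220146115188676396.

307440364830580800, 8220146115188676396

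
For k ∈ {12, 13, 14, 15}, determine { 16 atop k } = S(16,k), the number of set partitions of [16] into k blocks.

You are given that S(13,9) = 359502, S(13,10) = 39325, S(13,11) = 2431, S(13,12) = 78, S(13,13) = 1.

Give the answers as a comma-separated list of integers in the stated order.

2757118, 165620, 6020, 120

i=14: T(14,10)=359502+10·39325=752752 | T(14,11)=39325+11·2431=66066 | T(14,12)=2431+12·78=3367 | T(14,13)=78+13·1=91 | T(14,14)=1+14·0=1
i=15: T(15,11)=752752+11·66066=1479478 | T(15,12)=66066+12·3367=106470 | T(15,13)=3367+13·91=4550 | T(15,14)=91+14·1=105 | T(15,15)=1+15·0=1
i=16: T(16,12)=1479478+12·106470=2757118 | T(16,13)=106470+13·4550=165620 | T(16,14)=4550+14·105=6020 | T(16,15)=105+15·1=120
Read S(16,12) = 2757118, S(16,13) = 165620, S(16,14) = 6020, S(16,15) = 120.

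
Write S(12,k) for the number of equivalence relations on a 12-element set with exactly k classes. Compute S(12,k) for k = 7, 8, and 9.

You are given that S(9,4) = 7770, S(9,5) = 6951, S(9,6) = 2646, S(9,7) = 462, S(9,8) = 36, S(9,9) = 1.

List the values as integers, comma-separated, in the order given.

row 10: T[10][5]=5·6951+7770=42525  T[10][6]=6·2646+6951=22827  T[10][7]=7·462+2646=5880  T[10][8]=8·36+462=750  T[10][9]=9·1+36=45
row 11: T[11][6]=6·22827+42525=179487  T[11][7]=7·5880+22827=63987  T[11][8]=8·750+5880=11880  T[11][9]=9·45+750=1155
row 12: T[12][7]=7·63987+179487=627396  T[12][8]=8·11880+63987=159027  T[12][9]=9·1155+11880=22275
Read S(12,7) = 627396, S(12,8) = 159027, S(12,9) = 22275.

627396, 159027, 22275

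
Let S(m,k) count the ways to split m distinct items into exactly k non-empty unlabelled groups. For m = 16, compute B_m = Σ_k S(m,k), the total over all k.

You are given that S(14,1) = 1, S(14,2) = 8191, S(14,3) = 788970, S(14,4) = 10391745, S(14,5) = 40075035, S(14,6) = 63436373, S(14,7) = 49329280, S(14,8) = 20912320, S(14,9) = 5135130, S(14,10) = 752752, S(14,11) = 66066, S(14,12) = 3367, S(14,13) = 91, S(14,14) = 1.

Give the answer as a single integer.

row 15: T[15][1]=1·1+0=1  T[15][2]=2·8191+1=16383  T[15][3]=3·788970+8191=2375101  T[15][4]=4·10391745+788970=42355950  T[15][5]=5·40075035+10391745=210766920  T[15][6]=6·63436373+40075035=420693273  T[15][7]=7·49329280+63436373=408741333  T[15][8]=8·20912320+49329280=216627840  T[15][9]=9·5135130+20912320=67128490  T[15][10]=10·752752+5135130=12662650  T[15][11]=11·66066+752752=1479478  T[15][12]=12·3367+66066=106470  T[15][13]=13·91+3367=4550  T[15][14]=14·1+91=105  T[15][15]=15·0+1=1
row 16: T[16][1]=1·1+0=1  T[16][2]=2·16383+1=32767  T[16][3]=3·2375101+16383=7141686  T[16][4]=4·42355950+2375101=171798901  T[16][5]=5·210766920+42355950=1096190550  T[16][6]=6·420693273+210766920=2734926558  T[16][7]=7·408741333+420693273=3281882604  T[16][8]=8·216627840+408741333=2141764053  T[16][9]=9·67128490+216627840=820784250  T[16][10]=10·12662650+67128490=193754990  T[16][11]=11·1479478+12662650=28936908  T[16][12]=12·106470+1479478=2757118  T[16][13]=13·4550+106470=165620  T[16][14]=14·105+4550=6020  T[16][15]=15·1+105=120  T[16][16]=16·0+1=1
B_16 = ΣS(16,k) = 1+32767+7141686+171798901+1096190550+2734926558+3281882604+2141764053+820784250+193754990+28936908+2757118+165620+6020+120+1 = 10480142147

10480142147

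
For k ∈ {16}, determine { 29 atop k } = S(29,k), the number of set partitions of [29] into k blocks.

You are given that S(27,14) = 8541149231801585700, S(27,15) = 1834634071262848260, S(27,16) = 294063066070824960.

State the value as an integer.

r28: T_28,15=15×1834634071262848260+8541149231801585700=36060660300744309600; T_28,16=16×294063066070824960+1834634071262848260=6539643128396047620
r29: T_29,16=16×6539643128396047620+36060660300744309600=140694950355081071520
Read S(29,16) = 140694950355081071520.

140694950355081071520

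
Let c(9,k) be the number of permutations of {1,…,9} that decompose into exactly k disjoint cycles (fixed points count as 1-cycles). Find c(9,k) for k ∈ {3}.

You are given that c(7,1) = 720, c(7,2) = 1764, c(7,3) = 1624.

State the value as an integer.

r8: T_8,2=7×1764+720=13068; T_8,3=7×1624+1764=13132
r9: T_9,3=8×13132+13068=118124
Read c(9,3) = 118124.

118124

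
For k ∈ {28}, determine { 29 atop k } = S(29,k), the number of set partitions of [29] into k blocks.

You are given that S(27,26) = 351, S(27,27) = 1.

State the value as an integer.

406

@28  (28,27):1·27+351→378, (28,28):0·28+1→1
@29  (29,28):1·28+378→406
Read S(29,28) = 406.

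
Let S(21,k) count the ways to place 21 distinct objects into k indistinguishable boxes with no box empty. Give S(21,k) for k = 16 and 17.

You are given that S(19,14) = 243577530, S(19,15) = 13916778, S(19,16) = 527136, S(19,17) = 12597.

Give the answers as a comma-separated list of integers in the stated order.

809944464, 34952799

@20  (20,15):13916778·15+243577530→452329200, (20,16):527136·16+13916778→22350954, (20,17):12597·17+527136→741285
@21  (21,16):22350954·16+452329200→809944464, (21,17):741285·17+22350954→34952799
Read S(21,16) = 809944464, S(21,17) = 34952799.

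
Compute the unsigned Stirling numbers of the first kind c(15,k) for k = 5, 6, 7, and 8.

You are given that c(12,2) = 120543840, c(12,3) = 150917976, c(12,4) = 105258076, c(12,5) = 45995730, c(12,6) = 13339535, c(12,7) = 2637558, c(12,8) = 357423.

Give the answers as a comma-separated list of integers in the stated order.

@13  (13,3):150917976·12+120543840→1931559552, (13,4):105258076·12+150917976→1414014888, (13,5):45995730·12+105258076→657206836, (13,6):13339535·12+45995730→206070150, (13,7):2637558·12+13339535→44990231, (13,8):357423·12+2637558→6926634
@14  (14,4):1414014888·13+1931559552→20313753096, (14,5):657206836·13+1414014888→9957703756, (14,6):206070150·13+657206836→3336118786, (14,7):44990231·13+206070150→790943153, (14,8):6926634·13+44990231→135036473
@15  (15,5):9957703756·14+20313753096→159721605680, (15,6):3336118786·14+9957703756→56663366760, (15,7):790943153·14+3336118786→14409322928, (15,8):135036473·14+790943153→2681453775
Read c(15,5) = 159721605680, c(15,6) = 56663366760, c(15,7) = 14409322928, c(15,8) = 2681453775.

159721605680, 56663366760, 14409322928, 2681453775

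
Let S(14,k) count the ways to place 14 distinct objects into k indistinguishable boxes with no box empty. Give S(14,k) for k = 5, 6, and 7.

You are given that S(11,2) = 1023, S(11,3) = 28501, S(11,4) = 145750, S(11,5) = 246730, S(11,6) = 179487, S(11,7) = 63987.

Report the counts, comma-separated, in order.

i=12: T(12,3)=1023+3·28501=86526 | T(12,4)=28501+4·145750=611501 | T(12,5)=145750+5·246730=1379400 | T(12,6)=246730+6·179487=1323652 | T(12,7)=179487+7·63987=627396
i=13: T(13,4)=86526+4·611501=2532530 | T(13,5)=611501+5·1379400=7508501 | T(13,6)=1379400+6·1323652=9321312 | T(13,7)=1323652+7·627396=5715424
i=14: T(14,5)=2532530+5·7508501=40075035 | T(14,6)=7508501+6·9321312=63436373 | T(14,7)=9321312+7·5715424=49329280
Read S(14,5) = 40075035, S(14,6) = 63436373, S(14,7) = 49329280.

40075035, 63436373, 49329280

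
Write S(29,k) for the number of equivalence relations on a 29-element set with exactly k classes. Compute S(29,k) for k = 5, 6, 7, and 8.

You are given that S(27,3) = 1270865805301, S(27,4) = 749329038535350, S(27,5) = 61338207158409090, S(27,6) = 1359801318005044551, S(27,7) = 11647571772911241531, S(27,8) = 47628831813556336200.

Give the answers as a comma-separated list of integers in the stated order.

1540200411172850701, 49628317055962639176, 588469772213874823272, 3224318613979279184316

i=28: T(28,4)=1270865805301+4·749329038535350=2998587019946701 | T(28,5)=749329038535350+5·61338207158409090=307440364830580800 | T(28,6)=61338207158409090+6·1359801318005044551=8220146115188676396 | T(28,7)=1359801318005044551+7·11647571772911241531=82892803728383735268 | T(28,8)=11647571772911241531+8·47628831813556336200=392678226281361931131
i=29: T(29,5)=2998587019946701+5·307440364830580800=1540200411172850701 | T(29,6)=307440364830580800+6·8220146115188676396=49628317055962639176 | T(29,7)=8220146115188676396+7·82892803728383735268=588469772213874823272 | T(29,8)=82892803728383735268+8·392678226281361931131=3224318613979279184316
Read S(29,5) = 1540200411172850701, S(29,6) = 49628317055962639176, S(29,7) = 588469772213874823272, S(29,8) = 3224318613979279184316.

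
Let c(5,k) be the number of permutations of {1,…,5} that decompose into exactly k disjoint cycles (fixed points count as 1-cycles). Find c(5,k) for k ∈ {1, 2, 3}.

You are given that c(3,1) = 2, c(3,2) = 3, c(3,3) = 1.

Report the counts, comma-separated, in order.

i=4: T(4,1)=0+3·2=6 | T(4,2)=2+3·3=11 | T(4,3)=3+3·1=6
i=5: T(5,1)=0+4·6=24 | T(5,2)=6+4·11=50 | T(5,3)=11+4·6=35
Read c(5,1) = 24, c(5,2) = 50, c(5,3) = 35.

24, 50, 35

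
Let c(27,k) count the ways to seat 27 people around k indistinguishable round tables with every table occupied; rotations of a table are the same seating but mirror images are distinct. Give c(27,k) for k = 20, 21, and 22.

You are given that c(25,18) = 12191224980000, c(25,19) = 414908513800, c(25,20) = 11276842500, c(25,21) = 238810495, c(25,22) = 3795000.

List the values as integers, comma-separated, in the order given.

40681506808800, 1145254303050, 25922927745

@26  (26,19):414908513800·25+12191224980000→22563937825000, (26,20):11276842500·25+414908513800→696829576300, (26,21):238810495·25+11276842500→17247104875, (26,22):3795000·25+238810495→333685495
@27  (27,20):696829576300·26+22563937825000→40681506808800, (27,21):17247104875·26+696829576300→1145254303050, (27,22):333685495·26+17247104875→25922927745
Read c(27,20) = 40681506808800, c(27,21) = 1145254303050, c(27,22) = 25922927745.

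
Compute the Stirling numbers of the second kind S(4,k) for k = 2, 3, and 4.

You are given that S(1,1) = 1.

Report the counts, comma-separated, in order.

row 2: T[2][1]=1·1+0=1  T[2][2]=2·0+1=1
row 3: T[3][1]=1·1+0=1  T[3][2]=2·1+1=3  T[3][3]=3·0+1=1
row 4: T[4][2]=2·3+1=7  T[4][3]=3·1+3=6  T[4][4]=4·0+1=1
Read S(4,2) = 7, S(4,3) = 6, S(4,4) = 1.

7, 6, 1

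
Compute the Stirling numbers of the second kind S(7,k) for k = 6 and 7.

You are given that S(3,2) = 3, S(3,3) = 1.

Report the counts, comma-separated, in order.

21, 1

@4  (4,3):1·3+3→6, (4,4):0·4+1→1
@5  (5,4):1·4+6→10, (5,5):0·5+1→1
@6  (6,5):1·5+10→15, (6,6):0·6+1→1
@7  (7,6):1·6+15→21, (7,7):0·7+1→1
Read S(7,6) = 21, S(7,7) = 1.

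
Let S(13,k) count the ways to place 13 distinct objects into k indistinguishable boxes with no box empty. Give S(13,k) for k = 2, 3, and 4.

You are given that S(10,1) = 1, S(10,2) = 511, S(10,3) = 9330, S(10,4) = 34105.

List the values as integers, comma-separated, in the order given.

@11  (11,1):1·1+0→1, (11,2):511·2+1→1023, (11,3):9330·3+511→28501, (11,4):34105·4+9330→145750
@12  (12,1):1·1+0→1, (12,2):1023·2+1→2047, (12,3):28501·3+1023→86526, (12,4):145750·4+28501→611501
@13  (13,2):2047·2+1→4095, (13,3):86526·3+2047→261625, (13,4):611501·4+86526→2532530
Read S(13,2) = 4095, S(13,3) = 261625, S(13,4) = 2532530.

4095, 261625, 2532530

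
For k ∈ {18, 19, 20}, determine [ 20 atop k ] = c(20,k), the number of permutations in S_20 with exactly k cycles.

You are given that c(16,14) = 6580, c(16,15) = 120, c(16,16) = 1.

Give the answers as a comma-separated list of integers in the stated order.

[17] T[17,15]:16*120+6580=8500 · T[17,16]:16*1+120=136 · T[17,17]:16*0+1=1
[18] T[18,16]:17*136+8500=10812 · T[18,17]:17*1+136=153 · T[18,18]:17*0+1=1
[19] T[19,17]:18*153+10812=13566 · T[19,18]:18*1+153=171 · T[19,19]:18*0+1=1
[20] T[20,18]:19*171+13566=16815 · T[20,19]:19*1+171=190 · T[20,20]:19*0+1=1
Read c(20,18) = 16815, c(20,19) = 190, c(20,20) = 1.

16815, 190, 1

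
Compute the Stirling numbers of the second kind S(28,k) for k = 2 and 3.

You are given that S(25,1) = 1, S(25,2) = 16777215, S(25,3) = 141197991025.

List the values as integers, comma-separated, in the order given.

r26: T_26,1=1×1+0=1; T_26,2=2×16777215+1=33554431; T_26,3=3×141197991025+16777215=423610750290
r27: T_27,1=1×1+0=1; T_27,2=2×33554431+1=67108863; T_27,3=3×423610750290+33554431=1270865805301
r28: T_28,2=2×67108863+1=134217727; T_28,3=3×1270865805301+67108863=3812664524766
Read S(28,2) = 134217727, S(28,3) = 3812664524766.

134217727, 3812664524766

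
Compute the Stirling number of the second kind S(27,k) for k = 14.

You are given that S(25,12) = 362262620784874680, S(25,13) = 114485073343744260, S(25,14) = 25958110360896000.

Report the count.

8541149231801585700

row 26: T[26][13]=13·114485073343744260+362262620784874680=1850568574253550060  T[26][14]=14·25958110360896000+114485073343744260=477898618396288260
row 27: T[27][14]=14·477898618396288260+1850568574253550060=8541149231801585700
Read S(27,14) = 8541149231801585700.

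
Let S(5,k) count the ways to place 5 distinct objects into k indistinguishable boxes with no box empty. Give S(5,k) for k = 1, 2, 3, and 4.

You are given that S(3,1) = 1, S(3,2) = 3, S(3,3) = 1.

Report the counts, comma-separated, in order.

1, 15, 25, 10

row 4: T[4][1]=1·1+0=1  T[4][2]=2·3+1=7  T[4][3]=3·1+3=6  T[4][4]=4·0+1=1
row 5: T[5][1]=1·1+0=1  T[5][2]=2·7+1=15  T[5][3]=3·6+7=25  T[5][4]=4·1+6=10
Read S(5,1) = 1, S(5,2) = 15, S(5,3) = 25, S(5,4) = 10.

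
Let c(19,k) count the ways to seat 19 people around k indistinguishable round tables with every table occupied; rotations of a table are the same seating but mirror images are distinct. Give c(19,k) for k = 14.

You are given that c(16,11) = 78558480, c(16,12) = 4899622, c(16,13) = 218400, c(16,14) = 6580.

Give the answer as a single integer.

row 17: T[17][12]=16·4899622+78558480=156952432  T[17][13]=16·218400+4899622=8394022  T[17][14]=16·6580+218400=323680
row 18: T[18][13]=17·8394022+156952432=299650806  T[18][14]=17·323680+8394022=13896582
row 19: T[19][14]=18·13896582+299650806=549789282
Read c(19,14) = 549789282.

549789282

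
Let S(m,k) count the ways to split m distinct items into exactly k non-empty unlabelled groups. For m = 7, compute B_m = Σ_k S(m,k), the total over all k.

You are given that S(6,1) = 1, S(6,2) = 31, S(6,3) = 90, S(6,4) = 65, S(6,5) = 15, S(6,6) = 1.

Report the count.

row 7: T[7][1]=1·1+0=1  T[7][2]=2·31+1=63  T[7][3]=3·90+31=301  T[7][4]=4·65+90=350  T[7][5]=5·15+65=140  T[7][6]=6·1+15=21  T[7][7]=7·0+1=1
B_7 = ΣS(7,k) = 1+63+301+350+140+21+1 = 877

877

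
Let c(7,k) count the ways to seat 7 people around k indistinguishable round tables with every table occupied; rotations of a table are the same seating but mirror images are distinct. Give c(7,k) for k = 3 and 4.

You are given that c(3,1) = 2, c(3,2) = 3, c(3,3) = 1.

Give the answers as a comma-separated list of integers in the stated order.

@4  (4,1):2·3+0→6, (4,2):3·3+2→11, (4,3):1·3+3→6, (4,4):0·3+1→1
@5  (5,1):6·4+0→24, (5,2):11·4+6→50, (5,3):6·4+11→35, (5,4):1·4+6→10
@6  (6,2):50·5+24→274, (6,3):35·5+50→225, (6,4):10·5+35→85
@7  (7,3):225·6+274→1624, (7,4):85·6+225→735
Read c(7,3) = 1624, c(7,4) = 735.

1624, 735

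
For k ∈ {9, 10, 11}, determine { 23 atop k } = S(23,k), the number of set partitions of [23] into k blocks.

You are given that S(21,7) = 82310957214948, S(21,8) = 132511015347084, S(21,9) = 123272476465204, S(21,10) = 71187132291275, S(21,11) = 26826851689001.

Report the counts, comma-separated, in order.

12320068811796900, 9593401297313460, 4864251308951100

row 22: T[22][8]=8·132511015347084+82310957214948=1142399079991620  T[22][9]=9·123272476465204+132511015347084=1241963303533920  T[22][10]=10·71187132291275+123272476465204=835143799377954  T[22][11]=11·26826851689001+71187132291275=366282500870286
row 23: T[23][9]=9·1241963303533920+1142399079991620=12320068811796900  T[23][10]=10·835143799377954+1241963303533920=9593401297313460  T[23][11]=11·366282500870286+835143799377954=4864251308951100
Read S(23,9) = 12320068811796900, S(23,10) = 9593401297313460, S(23,11) = 4864251308951100.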